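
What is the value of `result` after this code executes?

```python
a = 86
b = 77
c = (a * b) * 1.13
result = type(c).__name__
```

a is int; b is int; c is float; result = 'float'

'float'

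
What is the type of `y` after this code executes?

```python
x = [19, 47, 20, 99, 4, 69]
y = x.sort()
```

list.sort() returns None (mutates in place)

NoneType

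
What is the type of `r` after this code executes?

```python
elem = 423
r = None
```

None has type NoneType

NoneType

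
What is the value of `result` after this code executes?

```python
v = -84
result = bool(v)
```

v = -84; result = True

True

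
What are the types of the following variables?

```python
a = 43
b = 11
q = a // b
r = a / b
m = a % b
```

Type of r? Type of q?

/ returns float; // returns int

float, int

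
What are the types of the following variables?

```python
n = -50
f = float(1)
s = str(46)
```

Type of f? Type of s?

f is assigned the result of calling float(), which returns a float; s is assigned the result of calling str(), which returns a str

float, str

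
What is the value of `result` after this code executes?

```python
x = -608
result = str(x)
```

x = -608; result = '-608'

'-608'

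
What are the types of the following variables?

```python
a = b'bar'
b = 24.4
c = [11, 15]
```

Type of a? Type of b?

a is assigned a bytes literal (b'...' prefix); b is assigned a number with a decimal point, so it is a float

bytes, float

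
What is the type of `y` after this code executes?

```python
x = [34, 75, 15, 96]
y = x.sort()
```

list.sort() returns None (mutates in place)

NoneType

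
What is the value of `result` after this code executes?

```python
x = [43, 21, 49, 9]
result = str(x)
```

x = [43, 21, 49, 9]; result = '[43, 21, 49, 9]'

'[43, 21, 49, 9]'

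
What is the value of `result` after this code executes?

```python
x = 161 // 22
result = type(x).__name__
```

x is int; result = 'int'

'int'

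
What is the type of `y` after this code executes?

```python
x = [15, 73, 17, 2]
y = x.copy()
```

list.copy() returns list

list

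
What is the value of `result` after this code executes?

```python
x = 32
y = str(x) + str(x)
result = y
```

x = 32; y = '3232'; result = '3232'

'3232'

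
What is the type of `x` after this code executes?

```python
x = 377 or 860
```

'or' returns first truthy value (int)

int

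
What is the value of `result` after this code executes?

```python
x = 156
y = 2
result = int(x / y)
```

x = 156; y = 2; result = 78

78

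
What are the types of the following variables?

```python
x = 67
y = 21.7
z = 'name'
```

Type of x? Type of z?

x is assigned a bare integer (no decimal point), so it is an int; z is assigned a quoted string literal, so it is a str

int, str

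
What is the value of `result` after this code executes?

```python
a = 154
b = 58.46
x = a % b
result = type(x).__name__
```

a is int; b is float; x is float; result = 'float'

'float'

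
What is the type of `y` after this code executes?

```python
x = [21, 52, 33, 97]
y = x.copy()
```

list.copy() returns list

list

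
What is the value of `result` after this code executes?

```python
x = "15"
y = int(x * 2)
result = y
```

x = '15'; y = 1515; result = 1515

1515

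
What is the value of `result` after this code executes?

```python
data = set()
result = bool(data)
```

data = set(); result = False

False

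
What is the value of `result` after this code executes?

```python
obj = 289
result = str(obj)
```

obj = 289; result = '289'

'289'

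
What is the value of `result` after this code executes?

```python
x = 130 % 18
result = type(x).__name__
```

x is int; result = 'int'

'int'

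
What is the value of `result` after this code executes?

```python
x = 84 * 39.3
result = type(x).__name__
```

x is float; result = 'float'

'float'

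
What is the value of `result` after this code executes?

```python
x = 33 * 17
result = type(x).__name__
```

x is int; result = 'int'

'int'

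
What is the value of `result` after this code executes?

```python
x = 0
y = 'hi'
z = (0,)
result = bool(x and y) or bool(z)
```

x = 0; y = 'hi'; z = (0,); result = True

True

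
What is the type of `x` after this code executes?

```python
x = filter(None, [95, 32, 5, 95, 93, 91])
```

filter() returns a filter object

filter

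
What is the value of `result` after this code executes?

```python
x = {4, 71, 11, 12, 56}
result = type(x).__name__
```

x is set; result = 'set'

'set'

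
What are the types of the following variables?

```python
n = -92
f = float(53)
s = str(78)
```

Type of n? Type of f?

n is assigned a bare integer (no decimal point), so it is an int; f is assigned the result of calling float(), which returns a float

int, float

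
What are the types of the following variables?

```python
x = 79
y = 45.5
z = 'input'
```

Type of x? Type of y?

x is assigned a bare integer (no decimal point), so it is an int; y is assigned a number with a decimal point, so it is a float

int, float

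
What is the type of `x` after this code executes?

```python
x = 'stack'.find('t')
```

str.find() returns int index

int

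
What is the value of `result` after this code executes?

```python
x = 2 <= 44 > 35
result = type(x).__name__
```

x is bool; result = 'bool'

'bool'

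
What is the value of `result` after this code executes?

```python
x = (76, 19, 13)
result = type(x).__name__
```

x is tuple; result = 'tuple'

'tuple'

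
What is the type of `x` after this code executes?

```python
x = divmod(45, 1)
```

divmod() returns tuple of (quotient, remainder)

tuple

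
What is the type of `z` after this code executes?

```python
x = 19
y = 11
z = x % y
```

int % int = int

int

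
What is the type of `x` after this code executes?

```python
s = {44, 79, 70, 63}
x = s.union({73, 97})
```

set.union() returns a new set

set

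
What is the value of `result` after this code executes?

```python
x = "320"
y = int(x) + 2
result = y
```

x = '320'; y = 322; result = 322

322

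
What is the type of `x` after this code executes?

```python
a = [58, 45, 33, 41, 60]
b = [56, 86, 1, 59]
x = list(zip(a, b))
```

list(zip()) returns a list of tuples

list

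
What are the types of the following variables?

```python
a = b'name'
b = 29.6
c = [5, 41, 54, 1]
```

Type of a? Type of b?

a is assigned a bytes literal (b'...' prefix); b is assigned a number with a decimal point, so it is a float

bytes, float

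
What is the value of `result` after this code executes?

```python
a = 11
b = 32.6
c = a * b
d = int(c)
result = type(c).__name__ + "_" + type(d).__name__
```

a is int; b is float; c is float; d is int; result = 'float_int'

'float_int'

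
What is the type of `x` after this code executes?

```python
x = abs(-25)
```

abs() of int returns int

int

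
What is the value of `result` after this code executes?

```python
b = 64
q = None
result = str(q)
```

b = 64; q = None; result = 'None'

'None'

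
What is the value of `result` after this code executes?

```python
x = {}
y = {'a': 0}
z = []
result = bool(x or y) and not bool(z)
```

x = {}; y = {'a': 0}; z = []; result = True

True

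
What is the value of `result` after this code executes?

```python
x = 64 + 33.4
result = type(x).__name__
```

x is float; result = 'float'

'float'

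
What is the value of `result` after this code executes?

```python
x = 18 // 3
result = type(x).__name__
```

x is int; result = 'int'

'int'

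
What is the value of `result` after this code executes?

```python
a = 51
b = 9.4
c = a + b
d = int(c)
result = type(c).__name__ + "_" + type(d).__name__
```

a is int; b is float; c is float; d is int; result = 'float_int'

'float_int'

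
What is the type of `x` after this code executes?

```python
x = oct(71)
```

oct() returns str representation

str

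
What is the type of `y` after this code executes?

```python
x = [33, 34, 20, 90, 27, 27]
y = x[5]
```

Indexing list[int] returns int

int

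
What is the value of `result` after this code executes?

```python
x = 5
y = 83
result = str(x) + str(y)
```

x = 5; y = 83; result = '583'

'583'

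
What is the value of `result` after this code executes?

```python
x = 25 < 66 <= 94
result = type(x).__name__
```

x is bool; result = 'bool'

'bool'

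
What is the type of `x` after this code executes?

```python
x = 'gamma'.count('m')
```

str.count() returns int

int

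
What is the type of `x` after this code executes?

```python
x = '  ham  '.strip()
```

str.strip() returns str

str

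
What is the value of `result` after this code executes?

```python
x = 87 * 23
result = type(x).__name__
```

x is int; result = 'int'

'int'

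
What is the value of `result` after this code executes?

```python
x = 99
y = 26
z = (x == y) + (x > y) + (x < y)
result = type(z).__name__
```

x is int; y is int; z is int; result = 'int'

'int'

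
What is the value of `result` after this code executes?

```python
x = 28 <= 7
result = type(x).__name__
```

x is bool; result = 'bool'

'bool'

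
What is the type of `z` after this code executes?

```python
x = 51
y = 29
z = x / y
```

int / int = float

float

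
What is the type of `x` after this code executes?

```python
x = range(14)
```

range() returns a range object

range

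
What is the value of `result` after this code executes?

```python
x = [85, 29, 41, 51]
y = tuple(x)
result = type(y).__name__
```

x is list; y is tuple; result = 'tuple'

'tuple'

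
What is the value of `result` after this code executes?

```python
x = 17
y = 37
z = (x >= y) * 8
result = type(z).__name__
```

x is int; y is int; z is int; result = 'int'

'int'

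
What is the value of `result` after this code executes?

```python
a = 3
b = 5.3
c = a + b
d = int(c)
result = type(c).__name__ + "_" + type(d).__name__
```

a is int; b is float; c is float; d is int; result = 'float_int'

'float_int'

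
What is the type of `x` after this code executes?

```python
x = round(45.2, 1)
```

round() with decimal places returns float

float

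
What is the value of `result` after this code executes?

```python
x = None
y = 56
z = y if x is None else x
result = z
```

x = None; y = 56; z = 56; result = 56

56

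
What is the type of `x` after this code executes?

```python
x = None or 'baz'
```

'or' with None returns the other truthy value (str)

str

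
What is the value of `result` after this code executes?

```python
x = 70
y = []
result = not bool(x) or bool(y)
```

x = 70; y = []; result = False

False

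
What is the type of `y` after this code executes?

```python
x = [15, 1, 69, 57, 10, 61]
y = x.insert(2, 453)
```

list.insert() returns None

NoneType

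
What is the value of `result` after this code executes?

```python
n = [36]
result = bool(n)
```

n = [36]; result = True

True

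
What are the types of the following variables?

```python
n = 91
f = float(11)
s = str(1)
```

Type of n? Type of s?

n is assigned a bare integer (no decimal point), so it is an int; s is assigned the result of calling str(), which returns a str

int, str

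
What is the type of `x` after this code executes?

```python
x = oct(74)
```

oct() returns str representation

str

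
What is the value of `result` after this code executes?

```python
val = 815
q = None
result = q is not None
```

val = 815; q = None; result = False

False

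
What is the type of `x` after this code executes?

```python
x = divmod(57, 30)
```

divmod() returns tuple of (quotient, remainder)

tuple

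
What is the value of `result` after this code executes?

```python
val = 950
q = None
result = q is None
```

val = 950; q = None; result = True

True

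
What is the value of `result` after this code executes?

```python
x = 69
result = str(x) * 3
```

x = 69; result = '696969'

'696969'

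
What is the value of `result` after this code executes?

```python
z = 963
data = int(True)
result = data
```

z = 963; data = 1; result = 1

1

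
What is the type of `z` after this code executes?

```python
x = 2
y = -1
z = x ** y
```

int ** negative = float

float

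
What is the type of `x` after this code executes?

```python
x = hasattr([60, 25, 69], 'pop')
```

hasattr() returns bool

bool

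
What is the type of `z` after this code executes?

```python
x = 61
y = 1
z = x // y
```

int // int = int

int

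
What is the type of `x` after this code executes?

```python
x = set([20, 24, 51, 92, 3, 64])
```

set() constructor returns set

set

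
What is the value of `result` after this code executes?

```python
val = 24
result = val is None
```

val = 24; result = False

False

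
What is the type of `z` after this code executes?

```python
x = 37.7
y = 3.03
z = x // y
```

float // float = float

float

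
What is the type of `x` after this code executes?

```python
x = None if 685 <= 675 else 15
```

685 <= 675 is False, so the else branch is taken

int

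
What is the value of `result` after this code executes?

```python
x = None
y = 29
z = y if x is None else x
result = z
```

x = None; y = 29; z = 29; result = 29

29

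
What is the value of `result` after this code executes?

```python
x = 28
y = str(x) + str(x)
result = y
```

x = 28; y = '2828'; result = '2828'

'2828'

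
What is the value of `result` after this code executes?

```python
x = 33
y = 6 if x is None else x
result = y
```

x = 33; y = 33; result = 33

33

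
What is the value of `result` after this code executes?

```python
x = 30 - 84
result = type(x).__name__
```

x is int; result = 'int'

'int'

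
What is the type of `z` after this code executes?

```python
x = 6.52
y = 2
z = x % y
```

float % int = float

float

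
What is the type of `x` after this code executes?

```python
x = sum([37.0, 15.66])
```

sum() of floats returns float

float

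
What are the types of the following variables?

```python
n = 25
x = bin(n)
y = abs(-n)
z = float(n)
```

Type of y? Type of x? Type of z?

abs() of int returns int; bin() returns str; float() returns float

int, str, float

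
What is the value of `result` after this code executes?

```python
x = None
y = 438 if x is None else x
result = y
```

x = None; y = 438; result = 438

438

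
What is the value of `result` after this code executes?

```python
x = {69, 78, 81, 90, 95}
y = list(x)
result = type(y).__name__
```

x is set; y is list; result = 'list'

'list'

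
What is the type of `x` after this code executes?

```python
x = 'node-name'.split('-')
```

str.split() returns list

list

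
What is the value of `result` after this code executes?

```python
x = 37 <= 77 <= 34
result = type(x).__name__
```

x is bool; result = 'bool'

'bool'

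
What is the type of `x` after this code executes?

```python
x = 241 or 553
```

'or' returns first truthy value (int)

int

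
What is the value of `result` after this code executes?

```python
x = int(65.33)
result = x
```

x = 65; result = 65

65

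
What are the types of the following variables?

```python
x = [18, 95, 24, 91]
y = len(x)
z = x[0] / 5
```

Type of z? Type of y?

int / int = float; len() returns int

float, int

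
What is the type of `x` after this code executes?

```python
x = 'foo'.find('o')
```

str.find() returns int index

int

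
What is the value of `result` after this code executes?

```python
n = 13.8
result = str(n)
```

n = 13.8; result = '13.8'

'13.8'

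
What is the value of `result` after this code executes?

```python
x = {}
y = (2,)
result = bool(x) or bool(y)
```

x = {}; y = (2,); result = True

True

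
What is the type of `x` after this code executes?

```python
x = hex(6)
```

hex() returns str representation

str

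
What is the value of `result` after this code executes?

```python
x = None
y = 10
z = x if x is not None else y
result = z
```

x = None; y = 10; z = 10; result = 10

10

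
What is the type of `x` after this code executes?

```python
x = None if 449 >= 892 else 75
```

449 >= 892 is False, so the else branch is taken

int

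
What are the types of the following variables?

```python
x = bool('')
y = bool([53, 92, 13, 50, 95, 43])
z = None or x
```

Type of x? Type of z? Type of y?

bool() returns bool; None or bool returns the bool; bool() returns bool

bool, bool, bool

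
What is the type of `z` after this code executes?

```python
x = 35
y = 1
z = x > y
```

Comparison returns bool

bool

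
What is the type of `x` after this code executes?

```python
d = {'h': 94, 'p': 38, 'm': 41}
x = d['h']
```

Accessing dict[str, int] with str key returns int

int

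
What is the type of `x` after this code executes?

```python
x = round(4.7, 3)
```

round() with decimal places returns float

float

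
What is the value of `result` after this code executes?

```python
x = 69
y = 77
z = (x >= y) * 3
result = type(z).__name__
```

x is int; y is int; z is int; result = 'int'

'int'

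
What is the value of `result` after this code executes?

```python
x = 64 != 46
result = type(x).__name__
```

x is bool; result = 'bool'

'bool'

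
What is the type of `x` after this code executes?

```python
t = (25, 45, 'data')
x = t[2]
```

Index 2 of tuple is a str literal

str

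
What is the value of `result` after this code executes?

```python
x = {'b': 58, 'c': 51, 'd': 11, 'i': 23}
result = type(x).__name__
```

x is dict; result = 'dict'

'dict'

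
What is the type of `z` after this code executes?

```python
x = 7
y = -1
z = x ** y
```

int ** negative = float

float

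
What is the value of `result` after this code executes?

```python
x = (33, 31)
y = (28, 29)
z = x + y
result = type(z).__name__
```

x is tuple; y is tuple; z is tuple; result = 'tuple'

'tuple'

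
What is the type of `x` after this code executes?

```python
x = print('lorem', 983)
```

print() returns None

NoneType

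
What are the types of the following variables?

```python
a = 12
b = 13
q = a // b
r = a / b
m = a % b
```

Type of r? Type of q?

/ returns float; // returns int

float, int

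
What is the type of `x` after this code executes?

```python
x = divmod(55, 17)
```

divmod() returns tuple of (quotient, remainder)

tuple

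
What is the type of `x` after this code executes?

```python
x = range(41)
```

range() returns a range object

range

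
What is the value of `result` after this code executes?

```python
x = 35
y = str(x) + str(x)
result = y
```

x = 35; y = '3535'; result = '3535'

'3535'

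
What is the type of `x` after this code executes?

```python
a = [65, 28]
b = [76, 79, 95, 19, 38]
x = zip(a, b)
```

zip() returns a zip object

zip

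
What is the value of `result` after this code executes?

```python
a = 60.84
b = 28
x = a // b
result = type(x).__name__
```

a is float; b is int; x is float; result = 'float'

'float'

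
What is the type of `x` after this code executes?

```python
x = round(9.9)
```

round() with no decimal places returns int

int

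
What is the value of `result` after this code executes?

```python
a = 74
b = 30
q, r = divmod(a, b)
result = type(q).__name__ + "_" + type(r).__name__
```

a is int; b is int; q is int; r is int; result = 'int_int'

'int_int'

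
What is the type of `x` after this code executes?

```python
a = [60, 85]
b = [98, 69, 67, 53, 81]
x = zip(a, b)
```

zip() returns a zip object

zip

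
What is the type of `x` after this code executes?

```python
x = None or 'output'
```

'or' with None returns the other truthy value (str)

str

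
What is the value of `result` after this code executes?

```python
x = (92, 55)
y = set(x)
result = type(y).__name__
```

x is tuple; y is set; result = 'set'

'set'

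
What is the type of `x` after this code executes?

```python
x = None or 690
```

'or' with None returns the other truthy value

int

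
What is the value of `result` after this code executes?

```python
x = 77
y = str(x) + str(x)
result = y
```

x = 77; y = '7777'; result = '7777'

'7777'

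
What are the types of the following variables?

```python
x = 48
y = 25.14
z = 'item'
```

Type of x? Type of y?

x is assigned a bare integer (no decimal point), so it is an int; y is assigned a number with a decimal point, so it is a float

int, float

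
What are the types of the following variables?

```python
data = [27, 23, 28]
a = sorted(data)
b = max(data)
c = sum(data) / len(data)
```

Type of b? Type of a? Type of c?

max of ints returns int; sorted() returns list; int / int = float

int, list, float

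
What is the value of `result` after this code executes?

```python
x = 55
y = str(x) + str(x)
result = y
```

x = 55; y = '5555'; result = '5555'

'5555'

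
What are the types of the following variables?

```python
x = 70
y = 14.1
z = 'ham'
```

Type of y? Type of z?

y is assigned a number with a decimal point, so it is a float; z is assigned a quoted string literal, so it is a str

float, str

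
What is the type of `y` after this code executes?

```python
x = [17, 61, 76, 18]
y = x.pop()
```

list.pop() returns the popped element

int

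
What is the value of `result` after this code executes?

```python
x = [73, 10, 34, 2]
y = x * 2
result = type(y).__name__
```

x is list; y is list; result = 'list'

'list'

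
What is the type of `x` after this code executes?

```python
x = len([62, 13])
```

len() always returns int

int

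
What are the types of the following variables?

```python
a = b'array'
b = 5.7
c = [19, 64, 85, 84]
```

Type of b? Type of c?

b is assigned a number with a decimal point, so it is a float; c is assigned a list literal (square brackets)

float, list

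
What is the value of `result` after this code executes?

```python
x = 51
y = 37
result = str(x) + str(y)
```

x = 51; y = 37; result = '5137'

'5137'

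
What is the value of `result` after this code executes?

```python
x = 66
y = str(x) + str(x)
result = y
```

x = 66; y = '6666'; result = '6666'

'6666'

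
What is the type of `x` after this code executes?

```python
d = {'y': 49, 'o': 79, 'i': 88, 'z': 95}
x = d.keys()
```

.keys() returns dict_keys view

dict_keys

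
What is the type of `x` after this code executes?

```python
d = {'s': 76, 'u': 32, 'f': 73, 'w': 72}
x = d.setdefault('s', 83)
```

dict.setdefault() returns the (existing or default) value

int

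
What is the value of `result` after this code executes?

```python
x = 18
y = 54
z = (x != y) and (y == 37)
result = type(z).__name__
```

x is int; y is int; z is bool; result = 'bool'

'bool'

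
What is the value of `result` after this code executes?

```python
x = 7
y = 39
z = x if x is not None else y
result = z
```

x = 7; y = 39; z = 7; result = 7

7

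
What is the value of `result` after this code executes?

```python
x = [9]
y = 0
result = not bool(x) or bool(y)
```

x = [9]; y = 0; result = False

False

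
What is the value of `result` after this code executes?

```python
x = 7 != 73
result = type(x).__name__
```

x is bool; result = 'bool'

'bool'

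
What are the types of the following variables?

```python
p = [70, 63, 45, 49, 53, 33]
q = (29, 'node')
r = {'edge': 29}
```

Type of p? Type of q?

p is assigned a list literal (square brackets); q is assigned a tuple (parenthesized, comma-separated values)

list, tuple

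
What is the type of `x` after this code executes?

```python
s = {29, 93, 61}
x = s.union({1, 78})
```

set.union() returns a new set

set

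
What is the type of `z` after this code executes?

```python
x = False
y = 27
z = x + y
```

bool + int = int (bool is subclass of int)

int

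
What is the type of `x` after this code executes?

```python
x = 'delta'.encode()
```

str.encode() returns bytes

bytes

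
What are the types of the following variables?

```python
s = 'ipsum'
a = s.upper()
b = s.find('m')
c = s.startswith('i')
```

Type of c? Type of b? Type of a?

startswith() returns bool; find() returns int; upper() returns str

bool, int, str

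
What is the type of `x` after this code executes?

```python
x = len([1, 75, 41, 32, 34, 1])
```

len() always returns int

int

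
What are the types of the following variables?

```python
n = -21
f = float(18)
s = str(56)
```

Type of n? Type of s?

n is assigned a bare integer (no decimal point), so it is an int; s is assigned the result of calling str(), which returns a str

int, str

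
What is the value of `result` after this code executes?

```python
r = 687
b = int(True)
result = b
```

r = 687; b = 1; result = 1

1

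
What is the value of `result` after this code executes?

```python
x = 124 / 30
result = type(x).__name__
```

x is float; result = 'float'

'float'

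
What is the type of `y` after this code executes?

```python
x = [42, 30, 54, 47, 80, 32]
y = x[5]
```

Indexing list[int] returns int

int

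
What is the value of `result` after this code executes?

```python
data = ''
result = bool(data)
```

data = ''; result = False

False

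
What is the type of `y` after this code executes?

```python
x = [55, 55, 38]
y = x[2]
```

Indexing list[int] returns int

int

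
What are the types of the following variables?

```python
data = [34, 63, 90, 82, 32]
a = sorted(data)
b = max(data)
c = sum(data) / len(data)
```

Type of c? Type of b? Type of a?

int / int = float; max of ints returns int; sorted() returns list

float, int, list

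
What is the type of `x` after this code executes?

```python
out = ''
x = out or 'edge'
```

'or' returns first truthy value (str)

str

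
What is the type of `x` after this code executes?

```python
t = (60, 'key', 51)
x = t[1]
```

Index 1 of tuple is a str literal

str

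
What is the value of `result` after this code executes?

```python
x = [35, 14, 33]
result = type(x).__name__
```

x is list; result = 'list'

'list'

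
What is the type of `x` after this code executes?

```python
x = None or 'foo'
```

'or' with None returns the other truthy value (str)

str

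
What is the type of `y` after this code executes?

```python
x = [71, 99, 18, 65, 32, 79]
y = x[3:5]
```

Slicing a list returns a list

list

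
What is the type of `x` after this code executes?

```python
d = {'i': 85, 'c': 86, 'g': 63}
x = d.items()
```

dict.items() returns dict_items view

dict_items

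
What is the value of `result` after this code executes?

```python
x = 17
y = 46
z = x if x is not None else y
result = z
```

x = 17; y = 46; z = 17; result = 17

17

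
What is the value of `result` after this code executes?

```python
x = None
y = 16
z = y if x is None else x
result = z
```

x = None; y = 16; z = 16; result = 16

16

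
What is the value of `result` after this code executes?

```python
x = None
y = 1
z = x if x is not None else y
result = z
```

x = None; y = 1; z = 1; result = 1

1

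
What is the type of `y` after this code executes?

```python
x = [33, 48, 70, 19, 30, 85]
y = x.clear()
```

list.clear() returns None

NoneType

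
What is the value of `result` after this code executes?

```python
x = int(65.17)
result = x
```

x = 65; result = 65

65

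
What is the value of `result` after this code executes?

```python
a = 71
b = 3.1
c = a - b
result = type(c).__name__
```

a is int; b is float; c is float; result = 'float'

'float'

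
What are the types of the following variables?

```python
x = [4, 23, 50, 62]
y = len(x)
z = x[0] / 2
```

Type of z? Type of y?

int / int = float; len() returns int

float, int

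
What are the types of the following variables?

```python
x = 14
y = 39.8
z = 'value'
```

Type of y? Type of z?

y is assigned a number with a decimal point, so it is a float; z is assigned a quoted string literal, so it is a str

float, str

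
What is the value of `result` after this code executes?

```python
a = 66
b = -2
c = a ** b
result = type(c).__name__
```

a is int; b is int; c is float; result = 'float'

'float'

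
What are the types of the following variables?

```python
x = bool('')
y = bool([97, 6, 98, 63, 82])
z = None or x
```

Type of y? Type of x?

bool() returns bool; bool() returns bool

bool, bool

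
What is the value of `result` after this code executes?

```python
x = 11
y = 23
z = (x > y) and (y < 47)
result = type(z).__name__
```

x is int; y is int; z is bool; result = 'bool'

'bool'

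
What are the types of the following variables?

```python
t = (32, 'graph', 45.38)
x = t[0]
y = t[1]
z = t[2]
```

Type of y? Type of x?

tuple[1] is str; tuple[0] is int

str, int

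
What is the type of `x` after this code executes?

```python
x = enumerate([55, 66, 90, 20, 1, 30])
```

enumerate() returns an enumerate object

enumerate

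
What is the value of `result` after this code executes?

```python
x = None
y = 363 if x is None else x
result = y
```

x = None; y = 363; result = 363

363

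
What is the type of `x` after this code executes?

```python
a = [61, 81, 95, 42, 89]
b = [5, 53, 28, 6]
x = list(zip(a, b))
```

list(zip()) returns a list of tuples

list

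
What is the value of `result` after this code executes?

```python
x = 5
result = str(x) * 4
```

x = 5; result = '5555'

'5555'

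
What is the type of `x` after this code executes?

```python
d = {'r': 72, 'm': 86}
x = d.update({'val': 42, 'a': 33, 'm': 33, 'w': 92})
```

dict.update() returns None

NoneType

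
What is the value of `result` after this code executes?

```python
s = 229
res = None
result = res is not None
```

s = 229; res = None; result = False

False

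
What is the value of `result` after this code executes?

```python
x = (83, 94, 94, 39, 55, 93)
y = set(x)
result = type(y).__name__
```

x is tuple; y is set; result = 'set'

'set'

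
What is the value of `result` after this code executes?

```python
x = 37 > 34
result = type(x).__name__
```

x is bool; result = 'bool'

'bool'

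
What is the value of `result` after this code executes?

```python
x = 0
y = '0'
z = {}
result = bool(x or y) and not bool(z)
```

x = 0; y = '0'; z = {}; result = True

True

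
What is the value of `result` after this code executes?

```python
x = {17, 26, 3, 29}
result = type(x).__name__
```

x is set; result = 'set'

'set'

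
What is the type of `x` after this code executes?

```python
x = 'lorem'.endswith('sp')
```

str.endswith() returns bool

bool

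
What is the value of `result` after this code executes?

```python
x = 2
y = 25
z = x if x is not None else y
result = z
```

x = 2; y = 25; z = 2; result = 2

2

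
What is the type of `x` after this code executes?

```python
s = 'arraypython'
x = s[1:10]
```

Slicing a str returns str

str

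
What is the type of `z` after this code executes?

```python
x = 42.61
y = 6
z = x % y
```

float % int = float

float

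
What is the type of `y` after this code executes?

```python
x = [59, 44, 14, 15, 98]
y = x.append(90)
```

list.append() returns None (mutates in place)

NoneType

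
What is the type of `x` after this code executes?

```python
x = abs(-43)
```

abs() of int returns int

int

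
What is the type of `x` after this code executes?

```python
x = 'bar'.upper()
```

str.upper() returns str

str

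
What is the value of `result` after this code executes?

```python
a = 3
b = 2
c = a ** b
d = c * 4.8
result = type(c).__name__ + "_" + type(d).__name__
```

a is int; b is int; c is int; d is float; result = 'int_float'

'int_float'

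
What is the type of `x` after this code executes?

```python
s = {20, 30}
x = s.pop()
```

Popping from set[int] returns int

int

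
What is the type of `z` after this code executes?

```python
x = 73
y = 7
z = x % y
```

int % int = int

int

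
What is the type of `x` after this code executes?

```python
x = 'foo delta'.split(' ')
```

str.split() returns list

list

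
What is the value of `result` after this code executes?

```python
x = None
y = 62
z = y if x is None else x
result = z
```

x = None; y = 62; z = 62; result = 62

62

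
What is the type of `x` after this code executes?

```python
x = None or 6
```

'or' with None returns the other truthy value

int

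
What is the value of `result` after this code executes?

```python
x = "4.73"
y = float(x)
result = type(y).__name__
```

x is str; y is float; result = 'float'

'float'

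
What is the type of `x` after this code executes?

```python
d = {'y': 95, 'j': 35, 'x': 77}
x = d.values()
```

.values() returns dict_values view

dict_values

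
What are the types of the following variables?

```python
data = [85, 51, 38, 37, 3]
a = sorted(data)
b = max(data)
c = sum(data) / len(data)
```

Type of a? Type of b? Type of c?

sorted() returns list; max of ints returns int; int / int = float

list, int, float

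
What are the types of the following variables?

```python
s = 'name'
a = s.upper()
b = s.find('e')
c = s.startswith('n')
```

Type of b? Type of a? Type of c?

find() returns int; upper() returns str; startswith() returns bool

int, str, bool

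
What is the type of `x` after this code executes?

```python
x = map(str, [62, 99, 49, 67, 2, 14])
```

map() returns a map object

map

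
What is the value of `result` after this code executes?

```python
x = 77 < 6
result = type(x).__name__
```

x is bool; result = 'bool'

'bool'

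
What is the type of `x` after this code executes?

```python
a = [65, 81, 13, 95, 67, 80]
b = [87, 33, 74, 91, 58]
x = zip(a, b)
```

zip() returns a zip object

zip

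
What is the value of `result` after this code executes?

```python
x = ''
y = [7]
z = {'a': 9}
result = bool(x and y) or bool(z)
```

x = ''; y = [7]; z = {'a': 9}; result = True

True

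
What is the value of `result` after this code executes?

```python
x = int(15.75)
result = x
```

x = 15; result = 15

15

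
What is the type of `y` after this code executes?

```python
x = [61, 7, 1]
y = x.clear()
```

list.clear() returns None

NoneType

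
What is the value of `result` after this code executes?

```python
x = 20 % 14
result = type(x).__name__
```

x is int; result = 'int'

'int'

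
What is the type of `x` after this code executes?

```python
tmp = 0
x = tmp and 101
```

'and' returns first falsy value (0 is int)

int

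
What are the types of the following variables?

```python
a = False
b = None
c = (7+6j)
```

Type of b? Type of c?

b is assigned None, whose type is NoneType; c is assigned (7+6j), an int plus an imaginary literal (j suffix), which evaluates to complex

NoneType, complex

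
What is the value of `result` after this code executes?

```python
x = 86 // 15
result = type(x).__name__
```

x is int; result = 'int'

'int'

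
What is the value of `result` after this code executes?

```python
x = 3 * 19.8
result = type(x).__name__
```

x is float; result = 'float'

'float'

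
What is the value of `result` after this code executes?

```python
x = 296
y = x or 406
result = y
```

x = 296; y = 296; result = 296

296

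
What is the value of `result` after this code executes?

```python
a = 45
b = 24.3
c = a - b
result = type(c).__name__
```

a is int; b is float; c is float; result = 'float'

'float'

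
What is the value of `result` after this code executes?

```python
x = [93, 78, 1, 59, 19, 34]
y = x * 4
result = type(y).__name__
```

x is list; y is list; result = 'list'

'list'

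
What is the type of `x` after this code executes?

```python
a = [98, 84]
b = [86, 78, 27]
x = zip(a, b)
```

zip() returns a zip object

zip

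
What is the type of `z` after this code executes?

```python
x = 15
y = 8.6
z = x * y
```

int * float = float

float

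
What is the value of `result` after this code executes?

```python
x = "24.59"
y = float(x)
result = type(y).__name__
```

x is str; y is float; result = 'float'

'float'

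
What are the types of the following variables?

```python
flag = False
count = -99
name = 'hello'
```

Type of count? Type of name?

count is assigned a bare integer (no decimal point), so it is an int; name is assigned a quoted string literal, so it is a str

int, str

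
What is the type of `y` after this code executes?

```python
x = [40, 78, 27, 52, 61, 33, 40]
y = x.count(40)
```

list.count() returns int

int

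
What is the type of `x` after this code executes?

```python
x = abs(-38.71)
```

abs() of float returns float

float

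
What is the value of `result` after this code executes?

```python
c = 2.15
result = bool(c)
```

c = 2.15; result = True

True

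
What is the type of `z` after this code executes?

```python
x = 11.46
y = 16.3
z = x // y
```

float // float = float

float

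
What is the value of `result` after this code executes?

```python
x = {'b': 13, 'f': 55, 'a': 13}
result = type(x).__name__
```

x is dict; result = 'dict'

'dict'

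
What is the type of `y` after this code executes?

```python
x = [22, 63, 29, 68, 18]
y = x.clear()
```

list.clear() returns None

NoneType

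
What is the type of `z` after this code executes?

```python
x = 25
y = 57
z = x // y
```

int // int = int

int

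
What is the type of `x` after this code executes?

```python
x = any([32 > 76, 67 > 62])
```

any() returns bool

bool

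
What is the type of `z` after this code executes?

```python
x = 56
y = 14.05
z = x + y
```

int + float = float

float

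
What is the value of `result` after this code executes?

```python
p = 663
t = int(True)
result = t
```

p = 663; t = 1; result = 1

1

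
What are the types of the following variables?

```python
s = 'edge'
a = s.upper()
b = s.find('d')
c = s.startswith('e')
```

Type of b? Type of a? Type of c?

find() returns int; upper() returns str; startswith() returns bool

int, str, bool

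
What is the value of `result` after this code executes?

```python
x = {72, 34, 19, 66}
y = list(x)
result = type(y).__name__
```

x is set; y is list; result = 'list'

'list'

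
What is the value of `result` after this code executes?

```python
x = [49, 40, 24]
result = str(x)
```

x = [49, 40, 24]; result = '[49, 40, 24]'

'[49, 40, 24]'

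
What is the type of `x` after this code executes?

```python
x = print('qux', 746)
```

print() returns None

NoneType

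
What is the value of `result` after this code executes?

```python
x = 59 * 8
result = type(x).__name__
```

x is int; result = 'int'

'int'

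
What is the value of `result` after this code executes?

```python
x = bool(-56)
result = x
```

x = True; result = True

True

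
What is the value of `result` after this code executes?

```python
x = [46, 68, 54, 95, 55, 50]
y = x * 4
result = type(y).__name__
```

x is list; y is list; result = 'list'

'list'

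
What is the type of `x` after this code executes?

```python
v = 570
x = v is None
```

'is' comparison returns bool

bool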